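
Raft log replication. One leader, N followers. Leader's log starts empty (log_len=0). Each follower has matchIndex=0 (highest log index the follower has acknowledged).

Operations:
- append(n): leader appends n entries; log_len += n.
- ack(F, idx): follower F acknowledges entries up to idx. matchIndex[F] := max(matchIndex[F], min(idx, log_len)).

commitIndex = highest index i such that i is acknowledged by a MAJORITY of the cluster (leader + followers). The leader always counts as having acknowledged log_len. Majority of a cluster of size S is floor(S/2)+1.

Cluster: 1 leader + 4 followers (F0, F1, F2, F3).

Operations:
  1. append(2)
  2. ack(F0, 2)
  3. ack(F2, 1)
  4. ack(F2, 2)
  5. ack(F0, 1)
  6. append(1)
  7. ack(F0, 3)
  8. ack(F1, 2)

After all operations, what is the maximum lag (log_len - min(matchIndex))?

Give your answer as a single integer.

Op 1: append 2 -> log_len=2
Op 2: F0 acks idx 2 -> match: F0=2 F1=0 F2=0 F3=0; commitIndex=0
Op 3: F2 acks idx 1 -> match: F0=2 F1=0 F2=1 F3=0; commitIndex=1
Op 4: F2 acks idx 2 -> match: F0=2 F1=0 F2=2 F3=0; commitIndex=2
Op 5: F0 acks idx 1 -> match: F0=2 F1=0 F2=2 F3=0; commitIndex=2
Op 6: append 1 -> log_len=3
Op 7: F0 acks idx 3 -> match: F0=3 F1=0 F2=2 F3=0; commitIndex=2
Op 8: F1 acks idx 2 -> match: F0=3 F1=2 F2=2 F3=0; commitIndex=2

Answer: 3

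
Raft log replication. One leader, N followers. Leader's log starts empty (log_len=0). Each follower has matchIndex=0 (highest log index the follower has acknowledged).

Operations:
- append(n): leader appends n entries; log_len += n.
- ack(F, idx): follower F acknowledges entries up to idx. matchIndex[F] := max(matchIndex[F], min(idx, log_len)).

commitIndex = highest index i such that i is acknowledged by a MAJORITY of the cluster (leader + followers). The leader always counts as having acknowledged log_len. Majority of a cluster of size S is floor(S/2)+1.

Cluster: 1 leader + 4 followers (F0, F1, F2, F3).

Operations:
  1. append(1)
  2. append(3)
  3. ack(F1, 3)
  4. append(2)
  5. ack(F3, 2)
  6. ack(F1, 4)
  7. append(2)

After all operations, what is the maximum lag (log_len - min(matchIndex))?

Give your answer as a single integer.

Answer: 8

Derivation:
Op 1: append 1 -> log_len=1
Op 2: append 3 -> log_len=4
Op 3: F1 acks idx 3 -> match: F0=0 F1=3 F2=0 F3=0; commitIndex=0
Op 4: append 2 -> log_len=6
Op 5: F3 acks idx 2 -> match: F0=0 F1=3 F2=0 F3=2; commitIndex=2
Op 6: F1 acks idx 4 -> match: F0=0 F1=4 F2=0 F3=2; commitIndex=2
Op 7: append 2 -> log_len=8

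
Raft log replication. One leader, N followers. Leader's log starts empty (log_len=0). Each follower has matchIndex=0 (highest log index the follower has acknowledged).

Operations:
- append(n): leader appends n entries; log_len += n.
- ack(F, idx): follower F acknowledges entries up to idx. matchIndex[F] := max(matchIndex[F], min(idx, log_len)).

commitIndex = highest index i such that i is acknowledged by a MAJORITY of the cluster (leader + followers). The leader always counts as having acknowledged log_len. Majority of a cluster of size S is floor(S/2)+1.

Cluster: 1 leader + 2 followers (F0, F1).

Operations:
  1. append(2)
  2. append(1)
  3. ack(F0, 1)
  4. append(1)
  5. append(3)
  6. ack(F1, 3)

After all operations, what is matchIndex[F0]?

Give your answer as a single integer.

Op 1: append 2 -> log_len=2
Op 2: append 1 -> log_len=3
Op 3: F0 acks idx 1 -> match: F0=1 F1=0; commitIndex=1
Op 4: append 1 -> log_len=4
Op 5: append 3 -> log_len=7
Op 6: F1 acks idx 3 -> match: F0=1 F1=3; commitIndex=3

Answer: 1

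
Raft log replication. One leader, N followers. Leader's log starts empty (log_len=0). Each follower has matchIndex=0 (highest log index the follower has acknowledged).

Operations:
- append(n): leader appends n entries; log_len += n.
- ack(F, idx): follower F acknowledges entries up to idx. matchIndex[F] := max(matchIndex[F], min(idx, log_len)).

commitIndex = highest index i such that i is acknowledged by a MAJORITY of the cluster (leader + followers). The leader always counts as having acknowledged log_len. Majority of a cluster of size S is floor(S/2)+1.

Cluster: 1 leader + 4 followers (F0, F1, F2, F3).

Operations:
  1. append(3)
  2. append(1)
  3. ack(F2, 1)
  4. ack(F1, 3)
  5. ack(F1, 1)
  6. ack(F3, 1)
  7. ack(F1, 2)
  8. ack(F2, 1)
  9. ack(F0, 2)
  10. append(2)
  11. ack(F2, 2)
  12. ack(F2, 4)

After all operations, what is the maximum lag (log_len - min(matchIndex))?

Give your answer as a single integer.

Op 1: append 3 -> log_len=3
Op 2: append 1 -> log_len=4
Op 3: F2 acks idx 1 -> match: F0=0 F1=0 F2=1 F3=0; commitIndex=0
Op 4: F1 acks idx 3 -> match: F0=0 F1=3 F2=1 F3=0; commitIndex=1
Op 5: F1 acks idx 1 -> match: F0=0 F1=3 F2=1 F3=0; commitIndex=1
Op 6: F3 acks idx 1 -> match: F0=0 F1=3 F2=1 F3=1; commitIndex=1
Op 7: F1 acks idx 2 -> match: F0=0 F1=3 F2=1 F3=1; commitIndex=1
Op 8: F2 acks idx 1 -> match: F0=0 F1=3 F2=1 F3=1; commitIndex=1
Op 9: F0 acks idx 2 -> match: F0=2 F1=3 F2=1 F3=1; commitIndex=2
Op 10: append 2 -> log_len=6
Op 11: F2 acks idx 2 -> match: F0=2 F1=3 F2=2 F3=1; commitIndex=2
Op 12: F2 acks idx 4 -> match: F0=2 F1=3 F2=4 F3=1; commitIndex=3

Answer: 5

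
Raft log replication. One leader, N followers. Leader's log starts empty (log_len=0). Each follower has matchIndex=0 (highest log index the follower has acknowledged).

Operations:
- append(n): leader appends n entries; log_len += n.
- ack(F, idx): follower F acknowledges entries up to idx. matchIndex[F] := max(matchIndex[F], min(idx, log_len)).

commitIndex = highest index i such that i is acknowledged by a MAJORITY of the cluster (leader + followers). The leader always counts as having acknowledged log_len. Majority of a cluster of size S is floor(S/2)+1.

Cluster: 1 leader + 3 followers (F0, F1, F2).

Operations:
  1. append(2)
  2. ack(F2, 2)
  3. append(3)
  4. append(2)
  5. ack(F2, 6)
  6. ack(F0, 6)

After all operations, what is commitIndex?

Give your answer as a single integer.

Answer: 6

Derivation:
Op 1: append 2 -> log_len=2
Op 2: F2 acks idx 2 -> match: F0=0 F1=0 F2=2; commitIndex=0
Op 3: append 3 -> log_len=5
Op 4: append 2 -> log_len=7
Op 5: F2 acks idx 6 -> match: F0=0 F1=0 F2=6; commitIndex=0
Op 6: F0 acks idx 6 -> match: F0=6 F1=0 F2=6; commitIndex=6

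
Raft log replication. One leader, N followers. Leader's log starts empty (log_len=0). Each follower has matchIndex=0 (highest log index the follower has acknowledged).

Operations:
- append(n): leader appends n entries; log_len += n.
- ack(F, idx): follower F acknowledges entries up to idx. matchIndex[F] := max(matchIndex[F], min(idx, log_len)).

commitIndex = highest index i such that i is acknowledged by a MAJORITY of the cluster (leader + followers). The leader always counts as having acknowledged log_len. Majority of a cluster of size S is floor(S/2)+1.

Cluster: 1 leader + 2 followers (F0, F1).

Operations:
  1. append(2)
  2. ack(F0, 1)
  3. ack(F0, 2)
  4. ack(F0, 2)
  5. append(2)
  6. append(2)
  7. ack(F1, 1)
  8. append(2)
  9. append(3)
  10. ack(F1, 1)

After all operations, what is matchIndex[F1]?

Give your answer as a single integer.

Op 1: append 2 -> log_len=2
Op 2: F0 acks idx 1 -> match: F0=1 F1=0; commitIndex=1
Op 3: F0 acks idx 2 -> match: F0=2 F1=0; commitIndex=2
Op 4: F0 acks idx 2 -> match: F0=2 F1=0; commitIndex=2
Op 5: append 2 -> log_len=4
Op 6: append 2 -> log_len=6
Op 7: F1 acks idx 1 -> match: F0=2 F1=1; commitIndex=2
Op 8: append 2 -> log_len=8
Op 9: append 3 -> log_len=11
Op 10: F1 acks idx 1 -> match: F0=2 F1=1; commitIndex=2

Answer: 1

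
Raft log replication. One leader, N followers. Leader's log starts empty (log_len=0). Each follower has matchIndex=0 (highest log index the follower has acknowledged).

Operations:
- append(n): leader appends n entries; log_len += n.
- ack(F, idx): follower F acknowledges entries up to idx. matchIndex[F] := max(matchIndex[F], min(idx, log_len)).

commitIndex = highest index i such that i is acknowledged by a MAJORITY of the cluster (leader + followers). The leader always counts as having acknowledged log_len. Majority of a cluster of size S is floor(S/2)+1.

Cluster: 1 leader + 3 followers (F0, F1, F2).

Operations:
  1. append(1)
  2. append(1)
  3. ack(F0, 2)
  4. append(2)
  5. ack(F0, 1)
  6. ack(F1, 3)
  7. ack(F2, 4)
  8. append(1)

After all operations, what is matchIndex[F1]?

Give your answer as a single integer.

Answer: 3

Derivation:
Op 1: append 1 -> log_len=1
Op 2: append 1 -> log_len=2
Op 3: F0 acks idx 2 -> match: F0=2 F1=0 F2=0; commitIndex=0
Op 4: append 2 -> log_len=4
Op 5: F0 acks idx 1 -> match: F0=2 F1=0 F2=0; commitIndex=0
Op 6: F1 acks idx 3 -> match: F0=2 F1=3 F2=0; commitIndex=2
Op 7: F2 acks idx 4 -> match: F0=2 F1=3 F2=4; commitIndex=3
Op 8: append 1 -> log_len=5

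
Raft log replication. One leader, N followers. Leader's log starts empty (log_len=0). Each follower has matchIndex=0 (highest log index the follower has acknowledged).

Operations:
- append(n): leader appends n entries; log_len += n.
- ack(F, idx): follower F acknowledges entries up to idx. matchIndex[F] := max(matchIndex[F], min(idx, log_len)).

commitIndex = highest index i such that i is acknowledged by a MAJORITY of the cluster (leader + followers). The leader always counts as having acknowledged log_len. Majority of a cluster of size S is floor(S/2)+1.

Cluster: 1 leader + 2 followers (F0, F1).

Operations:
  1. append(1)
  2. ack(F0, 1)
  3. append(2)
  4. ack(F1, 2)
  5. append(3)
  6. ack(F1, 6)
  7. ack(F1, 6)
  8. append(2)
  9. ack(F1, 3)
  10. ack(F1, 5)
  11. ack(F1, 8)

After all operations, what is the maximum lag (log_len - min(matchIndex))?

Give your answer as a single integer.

Op 1: append 1 -> log_len=1
Op 2: F0 acks idx 1 -> match: F0=1 F1=0; commitIndex=1
Op 3: append 2 -> log_len=3
Op 4: F1 acks idx 2 -> match: F0=1 F1=2; commitIndex=2
Op 5: append 3 -> log_len=6
Op 6: F1 acks idx 6 -> match: F0=1 F1=6; commitIndex=6
Op 7: F1 acks idx 6 -> match: F0=1 F1=6; commitIndex=6
Op 8: append 2 -> log_len=8
Op 9: F1 acks idx 3 -> match: F0=1 F1=6; commitIndex=6
Op 10: F1 acks idx 5 -> match: F0=1 F1=6; commitIndex=6
Op 11: F1 acks idx 8 -> match: F0=1 F1=8; commitIndex=8

Answer: 7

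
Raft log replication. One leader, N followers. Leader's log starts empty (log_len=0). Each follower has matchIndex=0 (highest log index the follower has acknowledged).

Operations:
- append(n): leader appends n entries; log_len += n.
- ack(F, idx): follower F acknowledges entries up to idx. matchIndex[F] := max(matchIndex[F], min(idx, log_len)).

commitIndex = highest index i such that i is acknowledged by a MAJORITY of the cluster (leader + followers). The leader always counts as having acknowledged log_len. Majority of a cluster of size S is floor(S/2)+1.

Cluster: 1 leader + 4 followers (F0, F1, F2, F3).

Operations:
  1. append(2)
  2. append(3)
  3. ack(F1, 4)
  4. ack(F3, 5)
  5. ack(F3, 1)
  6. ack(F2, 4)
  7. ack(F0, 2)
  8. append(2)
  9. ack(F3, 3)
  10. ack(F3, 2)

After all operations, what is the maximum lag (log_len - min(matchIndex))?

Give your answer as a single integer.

Answer: 5

Derivation:
Op 1: append 2 -> log_len=2
Op 2: append 3 -> log_len=5
Op 3: F1 acks idx 4 -> match: F0=0 F1=4 F2=0 F3=0; commitIndex=0
Op 4: F3 acks idx 5 -> match: F0=0 F1=4 F2=0 F3=5; commitIndex=4
Op 5: F3 acks idx 1 -> match: F0=0 F1=4 F2=0 F3=5; commitIndex=4
Op 6: F2 acks idx 4 -> match: F0=0 F1=4 F2=4 F3=5; commitIndex=4
Op 7: F0 acks idx 2 -> match: F0=2 F1=4 F2=4 F3=5; commitIndex=4
Op 8: append 2 -> log_len=7
Op 9: F3 acks idx 3 -> match: F0=2 F1=4 F2=4 F3=5; commitIndex=4
Op 10: F3 acks idx 2 -> match: F0=2 F1=4 F2=4 F3=5; commitIndex=4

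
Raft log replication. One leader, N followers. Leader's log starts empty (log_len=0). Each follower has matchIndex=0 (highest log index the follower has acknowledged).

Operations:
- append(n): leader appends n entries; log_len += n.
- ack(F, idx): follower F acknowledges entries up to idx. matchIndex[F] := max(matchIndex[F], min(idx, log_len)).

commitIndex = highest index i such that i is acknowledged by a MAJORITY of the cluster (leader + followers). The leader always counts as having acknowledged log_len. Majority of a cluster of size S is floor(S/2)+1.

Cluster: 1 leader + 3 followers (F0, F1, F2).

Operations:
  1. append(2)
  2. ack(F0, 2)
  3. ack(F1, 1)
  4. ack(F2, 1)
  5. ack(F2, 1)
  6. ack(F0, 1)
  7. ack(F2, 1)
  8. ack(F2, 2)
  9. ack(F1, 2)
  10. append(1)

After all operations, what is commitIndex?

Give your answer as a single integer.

Op 1: append 2 -> log_len=2
Op 2: F0 acks idx 2 -> match: F0=2 F1=0 F2=0; commitIndex=0
Op 3: F1 acks idx 1 -> match: F0=2 F1=1 F2=0; commitIndex=1
Op 4: F2 acks idx 1 -> match: F0=2 F1=1 F2=1; commitIndex=1
Op 5: F2 acks idx 1 -> match: F0=2 F1=1 F2=1; commitIndex=1
Op 6: F0 acks idx 1 -> match: F0=2 F1=1 F2=1; commitIndex=1
Op 7: F2 acks idx 1 -> match: F0=2 F1=1 F2=1; commitIndex=1
Op 8: F2 acks idx 2 -> match: F0=2 F1=1 F2=2; commitIndex=2
Op 9: F1 acks idx 2 -> match: F0=2 F1=2 F2=2; commitIndex=2
Op 10: append 1 -> log_len=3

Answer: 2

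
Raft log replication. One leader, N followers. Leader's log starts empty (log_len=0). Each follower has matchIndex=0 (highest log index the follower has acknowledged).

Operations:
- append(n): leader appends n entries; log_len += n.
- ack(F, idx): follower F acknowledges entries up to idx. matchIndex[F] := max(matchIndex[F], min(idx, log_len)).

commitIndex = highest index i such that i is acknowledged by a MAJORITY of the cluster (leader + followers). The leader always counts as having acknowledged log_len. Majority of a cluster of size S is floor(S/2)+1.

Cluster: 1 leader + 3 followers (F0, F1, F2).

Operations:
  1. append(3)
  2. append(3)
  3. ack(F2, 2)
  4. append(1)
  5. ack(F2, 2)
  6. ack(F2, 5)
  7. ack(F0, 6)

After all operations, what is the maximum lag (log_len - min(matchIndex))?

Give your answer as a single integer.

Answer: 7

Derivation:
Op 1: append 3 -> log_len=3
Op 2: append 3 -> log_len=6
Op 3: F2 acks idx 2 -> match: F0=0 F1=0 F2=2; commitIndex=0
Op 4: append 1 -> log_len=7
Op 5: F2 acks idx 2 -> match: F0=0 F1=0 F2=2; commitIndex=0
Op 6: F2 acks idx 5 -> match: F0=0 F1=0 F2=5; commitIndex=0
Op 7: F0 acks idx 6 -> match: F0=6 F1=0 F2=5; commitIndex=5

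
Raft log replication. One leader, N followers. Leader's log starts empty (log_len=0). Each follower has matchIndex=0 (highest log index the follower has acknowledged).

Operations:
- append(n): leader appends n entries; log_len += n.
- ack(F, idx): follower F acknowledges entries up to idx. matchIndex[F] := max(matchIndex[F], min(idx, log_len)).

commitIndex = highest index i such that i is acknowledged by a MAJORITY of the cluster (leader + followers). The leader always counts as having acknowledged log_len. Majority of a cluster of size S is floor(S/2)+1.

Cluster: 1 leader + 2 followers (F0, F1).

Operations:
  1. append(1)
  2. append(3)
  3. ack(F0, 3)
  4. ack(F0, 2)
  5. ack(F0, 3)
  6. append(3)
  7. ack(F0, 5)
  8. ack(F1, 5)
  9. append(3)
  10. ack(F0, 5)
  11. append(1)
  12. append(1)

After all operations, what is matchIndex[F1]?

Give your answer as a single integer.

Answer: 5

Derivation:
Op 1: append 1 -> log_len=1
Op 2: append 3 -> log_len=4
Op 3: F0 acks idx 3 -> match: F0=3 F1=0; commitIndex=3
Op 4: F0 acks idx 2 -> match: F0=3 F1=0; commitIndex=3
Op 5: F0 acks idx 3 -> match: F0=3 F1=0; commitIndex=3
Op 6: append 3 -> log_len=7
Op 7: F0 acks idx 5 -> match: F0=5 F1=0; commitIndex=5
Op 8: F1 acks idx 5 -> match: F0=5 F1=5; commitIndex=5
Op 9: append 3 -> log_len=10
Op 10: F0 acks idx 5 -> match: F0=5 F1=5; commitIndex=5
Op 11: append 1 -> log_len=11
Op 12: append 1 -> log_len=12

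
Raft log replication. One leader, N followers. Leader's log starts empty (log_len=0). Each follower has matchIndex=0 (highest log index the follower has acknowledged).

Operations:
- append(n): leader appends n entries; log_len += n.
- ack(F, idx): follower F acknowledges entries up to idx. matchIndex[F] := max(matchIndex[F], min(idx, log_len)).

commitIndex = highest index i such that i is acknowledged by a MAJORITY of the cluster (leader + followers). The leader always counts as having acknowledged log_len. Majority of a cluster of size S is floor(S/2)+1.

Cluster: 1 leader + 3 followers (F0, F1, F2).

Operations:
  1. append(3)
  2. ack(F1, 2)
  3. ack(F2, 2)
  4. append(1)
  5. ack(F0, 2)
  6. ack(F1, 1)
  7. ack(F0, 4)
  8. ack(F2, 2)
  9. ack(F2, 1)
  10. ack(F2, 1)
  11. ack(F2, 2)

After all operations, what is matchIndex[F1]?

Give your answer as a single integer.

Answer: 2

Derivation:
Op 1: append 3 -> log_len=3
Op 2: F1 acks idx 2 -> match: F0=0 F1=2 F2=0; commitIndex=0
Op 3: F2 acks idx 2 -> match: F0=0 F1=2 F2=2; commitIndex=2
Op 4: append 1 -> log_len=4
Op 5: F0 acks idx 2 -> match: F0=2 F1=2 F2=2; commitIndex=2
Op 6: F1 acks idx 1 -> match: F0=2 F1=2 F2=2; commitIndex=2
Op 7: F0 acks idx 4 -> match: F0=4 F1=2 F2=2; commitIndex=2
Op 8: F2 acks idx 2 -> match: F0=4 F1=2 F2=2; commitIndex=2
Op 9: F2 acks idx 1 -> match: F0=4 F1=2 F2=2; commitIndex=2
Op 10: F2 acks idx 1 -> match: F0=4 F1=2 F2=2; commitIndex=2
Op 11: F2 acks idx 2 -> match: F0=4 F1=2 F2=2; commitIndex=2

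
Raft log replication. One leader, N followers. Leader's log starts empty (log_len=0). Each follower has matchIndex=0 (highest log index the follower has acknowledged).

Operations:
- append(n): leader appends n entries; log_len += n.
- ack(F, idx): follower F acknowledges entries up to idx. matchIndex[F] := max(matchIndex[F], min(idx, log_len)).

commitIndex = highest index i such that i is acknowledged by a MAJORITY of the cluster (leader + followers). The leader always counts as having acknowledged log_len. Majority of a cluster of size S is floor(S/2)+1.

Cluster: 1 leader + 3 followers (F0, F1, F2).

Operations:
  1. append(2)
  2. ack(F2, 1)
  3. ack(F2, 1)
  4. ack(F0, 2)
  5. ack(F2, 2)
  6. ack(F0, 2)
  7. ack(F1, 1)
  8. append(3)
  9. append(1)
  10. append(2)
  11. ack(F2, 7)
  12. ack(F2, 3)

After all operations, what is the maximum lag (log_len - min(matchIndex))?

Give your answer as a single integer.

Op 1: append 2 -> log_len=2
Op 2: F2 acks idx 1 -> match: F0=0 F1=0 F2=1; commitIndex=0
Op 3: F2 acks idx 1 -> match: F0=0 F1=0 F2=1; commitIndex=0
Op 4: F0 acks idx 2 -> match: F0=2 F1=0 F2=1; commitIndex=1
Op 5: F2 acks idx 2 -> match: F0=2 F1=0 F2=2; commitIndex=2
Op 6: F0 acks idx 2 -> match: F0=2 F1=0 F2=2; commitIndex=2
Op 7: F1 acks idx 1 -> match: F0=2 F1=1 F2=2; commitIndex=2
Op 8: append 3 -> log_len=5
Op 9: append 1 -> log_len=6
Op 10: append 2 -> log_len=8
Op 11: F2 acks idx 7 -> match: F0=2 F1=1 F2=7; commitIndex=2
Op 12: F2 acks idx 3 -> match: F0=2 F1=1 F2=7; commitIndex=2

Answer: 7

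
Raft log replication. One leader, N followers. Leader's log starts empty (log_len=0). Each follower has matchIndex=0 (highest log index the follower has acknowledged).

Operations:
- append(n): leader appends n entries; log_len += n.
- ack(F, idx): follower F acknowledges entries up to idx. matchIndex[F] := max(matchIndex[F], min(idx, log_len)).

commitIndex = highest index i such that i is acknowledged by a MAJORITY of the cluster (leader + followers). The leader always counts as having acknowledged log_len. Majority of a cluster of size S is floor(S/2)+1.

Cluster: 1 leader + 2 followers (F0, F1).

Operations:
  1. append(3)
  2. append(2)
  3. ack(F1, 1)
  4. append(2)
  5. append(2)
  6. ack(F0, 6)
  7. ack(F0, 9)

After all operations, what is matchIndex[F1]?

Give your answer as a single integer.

Answer: 1

Derivation:
Op 1: append 3 -> log_len=3
Op 2: append 2 -> log_len=5
Op 3: F1 acks idx 1 -> match: F0=0 F1=1; commitIndex=1
Op 4: append 2 -> log_len=7
Op 5: append 2 -> log_len=9
Op 6: F0 acks idx 6 -> match: F0=6 F1=1; commitIndex=6
Op 7: F0 acks idx 9 -> match: F0=9 F1=1; commitIndex=9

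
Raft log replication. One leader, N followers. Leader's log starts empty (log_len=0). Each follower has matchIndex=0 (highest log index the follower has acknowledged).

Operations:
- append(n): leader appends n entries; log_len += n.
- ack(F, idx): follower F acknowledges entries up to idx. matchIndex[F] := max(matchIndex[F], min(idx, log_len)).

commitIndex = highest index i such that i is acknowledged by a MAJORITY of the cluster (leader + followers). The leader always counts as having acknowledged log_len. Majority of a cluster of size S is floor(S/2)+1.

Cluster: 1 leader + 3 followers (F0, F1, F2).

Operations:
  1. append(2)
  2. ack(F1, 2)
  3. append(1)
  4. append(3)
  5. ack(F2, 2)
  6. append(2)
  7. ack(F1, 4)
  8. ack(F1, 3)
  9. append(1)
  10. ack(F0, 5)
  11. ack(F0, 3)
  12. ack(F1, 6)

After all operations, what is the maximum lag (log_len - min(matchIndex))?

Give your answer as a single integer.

Op 1: append 2 -> log_len=2
Op 2: F1 acks idx 2 -> match: F0=0 F1=2 F2=0; commitIndex=0
Op 3: append 1 -> log_len=3
Op 4: append 3 -> log_len=6
Op 5: F2 acks idx 2 -> match: F0=0 F1=2 F2=2; commitIndex=2
Op 6: append 2 -> log_len=8
Op 7: F1 acks idx 4 -> match: F0=0 F1=4 F2=2; commitIndex=2
Op 8: F1 acks idx 3 -> match: F0=0 F1=4 F2=2; commitIndex=2
Op 9: append 1 -> log_len=9
Op 10: F0 acks idx 5 -> match: F0=5 F1=4 F2=2; commitIndex=4
Op 11: F0 acks idx 3 -> match: F0=5 F1=4 F2=2; commitIndex=4
Op 12: F1 acks idx 6 -> match: F0=5 F1=6 F2=2; commitIndex=5

Answer: 7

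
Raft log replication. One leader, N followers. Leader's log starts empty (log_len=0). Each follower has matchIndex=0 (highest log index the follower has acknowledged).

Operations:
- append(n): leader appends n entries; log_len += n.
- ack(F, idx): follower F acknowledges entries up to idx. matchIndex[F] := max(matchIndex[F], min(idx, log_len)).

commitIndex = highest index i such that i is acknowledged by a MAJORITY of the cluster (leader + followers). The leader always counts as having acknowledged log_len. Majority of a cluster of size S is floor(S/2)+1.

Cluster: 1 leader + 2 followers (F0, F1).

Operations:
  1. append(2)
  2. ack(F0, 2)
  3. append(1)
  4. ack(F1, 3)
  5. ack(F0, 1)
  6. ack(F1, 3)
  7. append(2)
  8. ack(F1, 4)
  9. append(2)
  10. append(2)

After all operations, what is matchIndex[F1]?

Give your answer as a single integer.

Op 1: append 2 -> log_len=2
Op 2: F0 acks idx 2 -> match: F0=2 F1=0; commitIndex=2
Op 3: append 1 -> log_len=3
Op 4: F1 acks idx 3 -> match: F0=2 F1=3; commitIndex=3
Op 5: F0 acks idx 1 -> match: F0=2 F1=3; commitIndex=3
Op 6: F1 acks idx 3 -> match: F0=2 F1=3; commitIndex=3
Op 7: append 2 -> log_len=5
Op 8: F1 acks idx 4 -> match: F0=2 F1=4; commitIndex=4
Op 9: append 2 -> log_len=7
Op 10: append 2 -> log_len=9

Answer: 4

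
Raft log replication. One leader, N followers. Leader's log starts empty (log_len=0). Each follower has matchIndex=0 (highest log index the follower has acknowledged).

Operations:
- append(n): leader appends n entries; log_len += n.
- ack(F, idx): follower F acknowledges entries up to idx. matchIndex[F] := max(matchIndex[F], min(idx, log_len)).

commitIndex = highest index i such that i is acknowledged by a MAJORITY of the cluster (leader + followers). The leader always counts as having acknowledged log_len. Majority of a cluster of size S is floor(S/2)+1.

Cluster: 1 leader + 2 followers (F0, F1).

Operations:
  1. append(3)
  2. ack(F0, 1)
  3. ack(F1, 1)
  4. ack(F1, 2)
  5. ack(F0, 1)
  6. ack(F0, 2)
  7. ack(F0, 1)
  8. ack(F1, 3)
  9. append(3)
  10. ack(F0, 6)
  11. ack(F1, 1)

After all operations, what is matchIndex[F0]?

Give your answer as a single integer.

Op 1: append 3 -> log_len=3
Op 2: F0 acks idx 1 -> match: F0=1 F1=0; commitIndex=1
Op 3: F1 acks idx 1 -> match: F0=1 F1=1; commitIndex=1
Op 4: F1 acks idx 2 -> match: F0=1 F1=2; commitIndex=2
Op 5: F0 acks idx 1 -> match: F0=1 F1=2; commitIndex=2
Op 6: F0 acks idx 2 -> match: F0=2 F1=2; commitIndex=2
Op 7: F0 acks idx 1 -> match: F0=2 F1=2; commitIndex=2
Op 8: F1 acks idx 3 -> match: F0=2 F1=3; commitIndex=3
Op 9: append 3 -> log_len=6
Op 10: F0 acks idx 6 -> match: F0=6 F1=3; commitIndex=6
Op 11: F1 acks idx 1 -> match: F0=6 F1=3; commitIndex=6

Answer: 6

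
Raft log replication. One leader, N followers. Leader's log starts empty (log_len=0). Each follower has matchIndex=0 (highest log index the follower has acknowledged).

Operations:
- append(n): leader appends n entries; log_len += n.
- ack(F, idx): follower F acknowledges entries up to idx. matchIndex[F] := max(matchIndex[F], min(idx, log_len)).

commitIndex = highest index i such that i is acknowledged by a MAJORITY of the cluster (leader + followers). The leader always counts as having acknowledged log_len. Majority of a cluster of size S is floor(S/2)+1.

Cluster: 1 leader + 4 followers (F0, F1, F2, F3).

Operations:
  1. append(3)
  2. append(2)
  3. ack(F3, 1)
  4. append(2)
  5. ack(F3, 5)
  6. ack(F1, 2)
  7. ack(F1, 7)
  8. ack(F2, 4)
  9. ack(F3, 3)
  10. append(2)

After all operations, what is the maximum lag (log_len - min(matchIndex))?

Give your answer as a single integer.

Answer: 9

Derivation:
Op 1: append 3 -> log_len=3
Op 2: append 2 -> log_len=5
Op 3: F3 acks idx 1 -> match: F0=0 F1=0 F2=0 F3=1; commitIndex=0
Op 4: append 2 -> log_len=7
Op 5: F3 acks idx 5 -> match: F0=0 F1=0 F2=0 F3=5; commitIndex=0
Op 6: F1 acks idx 2 -> match: F0=0 F1=2 F2=0 F3=5; commitIndex=2
Op 7: F1 acks idx 7 -> match: F0=0 F1=7 F2=0 F3=5; commitIndex=5
Op 8: F2 acks idx 4 -> match: F0=0 F1=7 F2=4 F3=5; commitIndex=5
Op 9: F3 acks idx 3 -> match: F0=0 F1=7 F2=4 F3=5; commitIndex=5
Op 10: append 2 -> log_len=9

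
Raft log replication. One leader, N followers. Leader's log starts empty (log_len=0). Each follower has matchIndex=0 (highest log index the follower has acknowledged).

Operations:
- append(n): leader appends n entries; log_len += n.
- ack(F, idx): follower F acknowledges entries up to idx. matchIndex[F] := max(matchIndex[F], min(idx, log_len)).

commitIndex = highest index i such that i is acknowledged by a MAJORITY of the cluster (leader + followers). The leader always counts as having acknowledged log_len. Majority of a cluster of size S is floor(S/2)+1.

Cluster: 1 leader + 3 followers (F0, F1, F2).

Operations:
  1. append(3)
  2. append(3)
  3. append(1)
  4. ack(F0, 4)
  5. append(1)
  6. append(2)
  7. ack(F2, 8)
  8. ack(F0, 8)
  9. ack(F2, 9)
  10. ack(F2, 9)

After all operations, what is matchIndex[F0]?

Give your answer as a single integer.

Answer: 8

Derivation:
Op 1: append 3 -> log_len=3
Op 2: append 3 -> log_len=6
Op 3: append 1 -> log_len=7
Op 4: F0 acks idx 4 -> match: F0=4 F1=0 F2=0; commitIndex=0
Op 5: append 1 -> log_len=8
Op 6: append 2 -> log_len=10
Op 7: F2 acks idx 8 -> match: F0=4 F1=0 F2=8; commitIndex=4
Op 8: F0 acks idx 8 -> match: F0=8 F1=0 F2=8; commitIndex=8
Op 9: F2 acks idx 9 -> match: F0=8 F1=0 F2=9; commitIndex=8
Op 10: F2 acks idx 9 -> match: F0=8 F1=0 F2=9; commitIndex=8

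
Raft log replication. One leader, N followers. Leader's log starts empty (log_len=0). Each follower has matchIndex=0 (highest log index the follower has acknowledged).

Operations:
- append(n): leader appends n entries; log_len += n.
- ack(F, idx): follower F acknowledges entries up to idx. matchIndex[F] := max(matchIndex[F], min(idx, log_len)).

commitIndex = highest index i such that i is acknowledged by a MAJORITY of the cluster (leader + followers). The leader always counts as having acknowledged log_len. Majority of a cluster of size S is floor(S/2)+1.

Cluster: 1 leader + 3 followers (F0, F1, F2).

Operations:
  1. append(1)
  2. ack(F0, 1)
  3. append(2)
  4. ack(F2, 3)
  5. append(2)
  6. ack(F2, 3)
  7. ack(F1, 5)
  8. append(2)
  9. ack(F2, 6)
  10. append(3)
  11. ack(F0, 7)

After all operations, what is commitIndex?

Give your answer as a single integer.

Answer: 6

Derivation:
Op 1: append 1 -> log_len=1
Op 2: F0 acks idx 1 -> match: F0=1 F1=0 F2=0; commitIndex=0
Op 3: append 2 -> log_len=3
Op 4: F2 acks idx 3 -> match: F0=1 F1=0 F2=3; commitIndex=1
Op 5: append 2 -> log_len=5
Op 6: F2 acks idx 3 -> match: F0=1 F1=0 F2=3; commitIndex=1
Op 7: F1 acks idx 5 -> match: F0=1 F1=5 F2=3; commitIndex=3
Op 8: append 2 -> log_len=7
Op 9: F2 acks idx 6 -> match: F0=1 F1=5 F2=6; commitIndex=5
Op 10: append 3 -> log_len=10
Op 11: F0 acks idx 7 -> match: F0=7 F1=5 F2=6; commitIndex=6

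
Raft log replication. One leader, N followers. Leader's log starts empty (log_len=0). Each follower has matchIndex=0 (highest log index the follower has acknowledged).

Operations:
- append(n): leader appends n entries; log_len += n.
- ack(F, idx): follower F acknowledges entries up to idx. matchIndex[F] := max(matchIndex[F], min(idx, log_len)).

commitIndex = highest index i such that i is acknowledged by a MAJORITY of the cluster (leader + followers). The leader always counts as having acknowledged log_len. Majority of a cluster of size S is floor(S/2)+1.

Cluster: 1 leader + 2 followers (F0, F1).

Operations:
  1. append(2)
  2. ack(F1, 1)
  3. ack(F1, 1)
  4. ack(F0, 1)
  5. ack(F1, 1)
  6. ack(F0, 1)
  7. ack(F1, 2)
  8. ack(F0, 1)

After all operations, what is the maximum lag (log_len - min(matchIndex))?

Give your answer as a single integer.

Answer: 1

Derivation:
Op 1: append 2 -> log_len=2
Op 2: F1 acks idx 1 -> match: F0=0 F1=1; commitIndex=1
Op 3: F1 acks idx 1 -> match: F0=0 F1=1; commitIndex=1
Op 4: F0 acks idx 1 -> match: F0=1 F1=1; commitIndex=1
Op 5: F1 acks idx 1 -> match: F0=1 F1=1; commitIndex=1
Op 6: F0 acks idx 1 -> match: F0=1 F1=1; commitIndex=1
Op 7: F1 acks idx 2 -> match: F0=1 F1=2; commitIndex=2
Op 8: F0 acks idx 1 -> match: F0=1 F1=2; commitIndex=2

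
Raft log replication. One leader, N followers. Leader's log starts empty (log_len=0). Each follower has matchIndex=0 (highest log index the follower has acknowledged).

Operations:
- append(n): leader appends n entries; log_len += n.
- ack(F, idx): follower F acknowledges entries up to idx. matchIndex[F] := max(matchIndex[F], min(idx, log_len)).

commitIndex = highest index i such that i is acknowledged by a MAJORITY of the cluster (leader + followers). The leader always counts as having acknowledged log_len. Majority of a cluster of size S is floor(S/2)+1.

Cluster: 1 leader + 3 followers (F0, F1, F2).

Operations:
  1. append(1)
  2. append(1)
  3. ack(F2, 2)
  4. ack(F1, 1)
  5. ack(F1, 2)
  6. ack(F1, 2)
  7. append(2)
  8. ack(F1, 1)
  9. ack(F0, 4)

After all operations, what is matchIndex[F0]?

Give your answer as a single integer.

Op 1: append 1 -> log_len=1
Op 2: append 1 -> log_len=2
Op 3: F2 acks idx 2 -> match: F0=0 F1=0 F2=2; commitIndex=0
Op 4: F1 acks idx 1 -> match: F0=0 F1=1 F2=2; commitIndex=1
Op 5: F1 acks idx 2 -> match: F0=0 F1=2 F2=2; commitIndex=2
Op 6: F1 acks idx 2 -> match: F0=0 F1=2 F2=2; commitIndex=2
Op 7: append 2 -> log_len=4
Op 8: F1 acks idx 1 -> match: F0=0 F1=2 F2=2; commitIndex=2
Op 9: F0 acks idx 4 -> match: F0=4 F1=2 F2=2; commitIndex=2

Answer: 4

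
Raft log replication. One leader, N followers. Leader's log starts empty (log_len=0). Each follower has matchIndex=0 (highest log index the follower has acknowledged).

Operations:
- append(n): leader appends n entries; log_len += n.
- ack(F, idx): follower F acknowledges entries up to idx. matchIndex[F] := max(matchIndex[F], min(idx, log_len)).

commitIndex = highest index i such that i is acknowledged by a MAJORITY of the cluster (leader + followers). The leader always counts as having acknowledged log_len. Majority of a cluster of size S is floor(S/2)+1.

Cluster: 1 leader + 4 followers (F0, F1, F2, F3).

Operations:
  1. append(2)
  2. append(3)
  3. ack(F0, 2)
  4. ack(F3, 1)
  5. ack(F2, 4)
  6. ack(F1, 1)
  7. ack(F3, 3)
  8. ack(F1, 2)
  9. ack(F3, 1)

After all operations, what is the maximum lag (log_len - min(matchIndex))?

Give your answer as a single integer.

Answer: 3

Derivation:
Op 1: append 2 -> log_len=2
Op 2: append 3 -> log_len=5
Op 3: F0 acks idx 2 -> match: F0=2 F1=0 F2=0 F3=0; commitIndex=0
Op 4: F3 acks idx 1 -> match: F0=2 F1=0 F2=0 F3=1; commitIndex=1
Op 5: F2 acks idx 4 -> match: F0=2 F1=0 F2=4 F3=1; commitIndex=2
Op 6: F1 acks idx 1 -> match: F0=2 F1=1 F2=4 F3=1; commitIndex=2
Op 7: F3 acks idx 3 -> match: F0=2 F1=1 F2=4 F3=3; commitIndex=3
Op 8: F1 acks idx 2 -> match: F0=2 F1=2 F2=4 F3=3; commitIndex=3
Op 9: F3 acks idx 1 -> match: F0=2 F1=2 F2=4 F3=3; commitIndex=3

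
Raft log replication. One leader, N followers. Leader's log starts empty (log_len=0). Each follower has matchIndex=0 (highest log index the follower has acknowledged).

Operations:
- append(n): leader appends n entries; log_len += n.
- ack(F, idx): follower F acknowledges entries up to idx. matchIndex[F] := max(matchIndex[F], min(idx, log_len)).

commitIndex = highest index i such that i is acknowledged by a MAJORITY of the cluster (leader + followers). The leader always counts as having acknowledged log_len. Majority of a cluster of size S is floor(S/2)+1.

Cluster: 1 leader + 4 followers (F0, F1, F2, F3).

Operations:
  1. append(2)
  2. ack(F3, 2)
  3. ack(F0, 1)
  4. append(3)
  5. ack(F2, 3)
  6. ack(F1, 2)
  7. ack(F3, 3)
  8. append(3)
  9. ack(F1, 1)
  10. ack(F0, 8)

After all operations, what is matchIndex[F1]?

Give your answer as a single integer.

Op 1: append 2 -> log_len=2
Op 2: F3 acks idx 2 -> match: F0=0 F1=0 F2=0 F3=2; commitIndex=0
Op 3: F0 acks idx 1 -> match: F0=1 F1=0 F2=0 F3=2; commitIndex=1
Op 4: append 3 -> log_len=5
Op 5: F2 acks idx 3 -> match: F0=1 F1=0 F2=3 F3=2; commitIndex=2
Op 6: F1 acks idx 2 -> match: F0=1 F1=2 F2=3 F3=2; commitIndex=2
Op 7: F3 acks idx 3 -> match: F0=1 F1=2 F2=3 F3=3; commitIndex=3
Op 8: append 3 -> log_len=8
Op 9: F1 acks idx 1 -> match: F0=1 F1=2 F2=3 F3=3; commitIndex=3
Op 10: F0 acks idx 8 -> match: F0=8 F1=2 F2=3 F3=3; commitIndex=3

Answer: 2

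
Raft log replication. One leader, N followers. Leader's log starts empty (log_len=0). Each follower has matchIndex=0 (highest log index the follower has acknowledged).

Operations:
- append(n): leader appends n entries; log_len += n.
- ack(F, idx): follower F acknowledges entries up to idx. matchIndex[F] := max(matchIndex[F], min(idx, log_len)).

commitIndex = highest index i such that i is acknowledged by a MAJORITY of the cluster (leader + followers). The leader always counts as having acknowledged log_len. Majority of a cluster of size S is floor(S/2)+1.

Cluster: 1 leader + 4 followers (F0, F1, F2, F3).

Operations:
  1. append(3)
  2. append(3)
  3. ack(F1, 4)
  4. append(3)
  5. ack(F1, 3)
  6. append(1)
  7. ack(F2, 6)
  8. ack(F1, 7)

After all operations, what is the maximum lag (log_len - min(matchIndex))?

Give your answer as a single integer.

Op 1: append 3 -> log_len=3
Op 2: append 3 -> log_len=6
Op 3: F1 acks idx 4 -> match: F0=0 F1=4 F2=0 F3=0; commitIndex=0
Op 4: append 3 -> log_len=9
Op 5: F1 acks idx 3 -> match: F0=0 F1=4 F2=0 F3=0; commitIndex=0
Op 6: append 1 -> log_len=10
Op 7: F2 acks idx 6 -> match: F0=0 F1=4 F2=6 F3=0; commitIndex=4
Op 8: F1 acks idx 7 -> match: F0=0 F1=7 F2=6 F3=0; commitIndex=6

Answer: 10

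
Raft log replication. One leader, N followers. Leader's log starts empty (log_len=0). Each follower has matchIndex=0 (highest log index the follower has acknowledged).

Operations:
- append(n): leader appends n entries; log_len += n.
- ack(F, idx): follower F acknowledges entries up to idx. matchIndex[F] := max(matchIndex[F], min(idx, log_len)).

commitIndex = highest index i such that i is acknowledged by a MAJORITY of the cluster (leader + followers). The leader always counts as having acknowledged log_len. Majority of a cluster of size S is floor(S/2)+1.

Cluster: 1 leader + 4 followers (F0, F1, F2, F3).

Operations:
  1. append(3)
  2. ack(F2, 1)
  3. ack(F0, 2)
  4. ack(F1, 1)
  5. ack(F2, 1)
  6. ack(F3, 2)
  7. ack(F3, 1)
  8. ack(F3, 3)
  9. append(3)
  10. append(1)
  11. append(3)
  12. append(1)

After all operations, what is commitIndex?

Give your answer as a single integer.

Op 1: append 3 -> log_len=3
Op 2: F2 acks idx 1 -> match: F0=0 F1=0 F2=1 F3=0; commitIndex=0
Op 3: F0 acks idx 2 -> match: F0=2 F1=0 F2=1 F3=0; commitIndex=1
Op 4: F1 acks idx 1 -> match: F0=2 F1=1 F2=1 F3=0; commitIndex=1
Op 5: F2 acks idx 1 -> match: F0=2 F1=1 F2=1 F3=0; commitIndex=1
Op 6: F3 acks idx 2 -> match: F0=2 F1=1 F2=1 F3=2; commitIndex=2
Op 7: F3 acks idx 1 -> match: F0=2 F1=1 F2=1 F3=2; commitIndex=2
Op 8: F3 acks idx 3 -> match: F0=2 F1=1 F2=1 F3=3; commitIndex=2
Op 9: append 3 -> log_len=6
Op 10: append 1 -> log_len=7
Op 11: append 3 -> log_len=10
Op 12: append 1 -> log_len=11

Answer: 2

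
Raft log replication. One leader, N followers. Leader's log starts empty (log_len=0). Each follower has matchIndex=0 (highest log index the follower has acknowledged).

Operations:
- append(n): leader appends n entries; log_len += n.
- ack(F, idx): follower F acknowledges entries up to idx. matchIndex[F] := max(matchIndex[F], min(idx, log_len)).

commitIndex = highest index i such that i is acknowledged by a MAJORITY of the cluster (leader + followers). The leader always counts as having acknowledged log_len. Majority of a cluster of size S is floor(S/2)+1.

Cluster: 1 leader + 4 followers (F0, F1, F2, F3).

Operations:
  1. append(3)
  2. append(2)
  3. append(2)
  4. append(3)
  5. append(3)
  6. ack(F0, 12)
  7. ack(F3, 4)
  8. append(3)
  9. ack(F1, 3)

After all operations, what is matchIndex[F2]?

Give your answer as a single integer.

Op 1: append 3 -> log_len=3
Op 2: append 2 -> log_len=5
Op 3: append 2 -> log_len=7
Op 4: append 3 -> log_len=10
Op 5: append 3 -> log_len=13
Op 6: F0 acks idx 12 -> match: F0=12 F1=0 F2=0 F3=0; commitIndex=0
Op 7: F3 acks idx 4 -> match: F0=12 F1=0 F2=0 F3=4; commitIndex=4
Op 8: append 3 -> log_len=16
Op 9: F1 acks idx 3 -> match: F0=12 F1=3 F2=0 F3=4; commitIndex=4

Answer: 0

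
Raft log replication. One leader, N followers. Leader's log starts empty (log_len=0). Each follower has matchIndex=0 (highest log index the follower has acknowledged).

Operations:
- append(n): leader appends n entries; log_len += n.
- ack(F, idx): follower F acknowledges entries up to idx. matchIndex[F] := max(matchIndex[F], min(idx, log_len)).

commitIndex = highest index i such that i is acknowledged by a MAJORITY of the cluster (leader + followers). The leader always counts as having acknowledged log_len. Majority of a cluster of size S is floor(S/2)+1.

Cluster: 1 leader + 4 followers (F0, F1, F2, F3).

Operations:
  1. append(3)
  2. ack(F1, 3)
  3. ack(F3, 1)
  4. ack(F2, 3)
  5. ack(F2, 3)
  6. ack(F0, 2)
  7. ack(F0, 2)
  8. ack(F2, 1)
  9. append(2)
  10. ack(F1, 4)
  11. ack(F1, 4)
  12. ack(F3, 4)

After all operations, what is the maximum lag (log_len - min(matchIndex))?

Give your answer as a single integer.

Answer: 3

Derivation:
Op 1: append 3 -> log_len=3
Op 2: F1 acks idx 3 -> match: F0=0 F1=3 F2=0 F3=0; commitIndex=0
Op 3: F3 acks idx 1 -> match: F0=0 F1=3 F2=0 F3=1; commitIndex=1
Op 4: F2 acks idx 3 -> match: F0=0 F1=3 F2=3 F3=1; commitIndex=3
Op 5: F2 acks idx 3 -> match: F0=0 F1=3 F2=3 F3=1; commitIndex=3
Op 6: F0 acks idx 2 -> match: F0=2 F1=3 F2=3 F3=1; commitIndex=3
Op 7: F0 acks idx 2 -> match: F0=2 F1=3 F2=3 F3=1; commitIndex=3
Op 8: F2 acks idx 1 -> match: F0=2 F1=3 F2=3 F3=1; commitIndex=3
Op 9: append 2 -> log_len=5
Op 10: F1 acks idx 4 -> match: F0=2 F1=4 F2=3 F3=1; commitIndex=3
Op 11: F1 acks idx 4 -> match: F0=2 F1=4 F2=3 F3=1; commitIndex=3
Op 12: F3 acks idx 4 -> match: F0=2 F1=4 F2=3 F3=4; commitIndex=4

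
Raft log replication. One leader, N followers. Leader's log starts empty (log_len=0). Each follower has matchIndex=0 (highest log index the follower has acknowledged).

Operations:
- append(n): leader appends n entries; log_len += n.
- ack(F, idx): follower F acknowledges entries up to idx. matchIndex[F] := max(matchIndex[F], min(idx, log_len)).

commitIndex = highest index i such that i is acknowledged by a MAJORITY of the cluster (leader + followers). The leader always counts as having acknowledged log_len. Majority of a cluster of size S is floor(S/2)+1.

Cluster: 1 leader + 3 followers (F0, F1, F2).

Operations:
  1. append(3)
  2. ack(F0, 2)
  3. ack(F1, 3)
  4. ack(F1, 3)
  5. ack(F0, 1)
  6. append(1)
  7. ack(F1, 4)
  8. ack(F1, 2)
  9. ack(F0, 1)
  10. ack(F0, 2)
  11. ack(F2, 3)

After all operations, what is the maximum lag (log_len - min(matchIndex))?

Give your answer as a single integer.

Answer: 2

Derivation:
Op 1: append 3 -> log_len=3
Op 2: F0 acks idx 2 -> match: F0=2 F1=0 F2=0; commitIndex=0
Op 3: F1 acks idx 3 -> match: F0=2 F1=3 F2=0; commitIndex=2
Op 4: F1 acks idx 3 -> match: F0=2 F1=3 F2=0; commitIndex=2
Op 5: F0 acks idx 1 -> match: F0=2 F1=3 F2=0; commitIndex=2
Op 6: append 1 -> log_len=4
Op 7: F1 acks idx 4 -> match: F0=2 F1=4 F2=0; commitIndex=2
Op 8: F1 acks idx 2 -> match: F0=2 F1=4 F2=0; commitIndex=2
Op 9: F0 acks idx 1 -> match: F0=2 F1=4 F2=0; commitIndex=2
Op 10: F0 acks idx 2 -> match: F0=2 F1=4 F2=0; commitIndex=2
Op 11: F2 acks idx 3 -> match: F0=2 F1=4 F2=3; commitIndex=3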